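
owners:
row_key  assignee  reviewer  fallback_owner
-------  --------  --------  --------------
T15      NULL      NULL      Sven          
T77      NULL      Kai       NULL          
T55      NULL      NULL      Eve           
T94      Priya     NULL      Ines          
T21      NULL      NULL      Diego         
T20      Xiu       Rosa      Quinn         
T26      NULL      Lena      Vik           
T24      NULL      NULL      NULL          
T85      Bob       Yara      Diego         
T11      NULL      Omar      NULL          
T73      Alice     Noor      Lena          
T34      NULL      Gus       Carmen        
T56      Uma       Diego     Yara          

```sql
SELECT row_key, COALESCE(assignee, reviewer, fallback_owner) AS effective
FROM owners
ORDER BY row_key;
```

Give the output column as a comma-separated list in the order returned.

Omar, Sven, Xiu, Diego, NULL, Lena, Gus, Eve, Uma, Alice, Kai, Bob, Priya

row_key=T11: assignee=NULL, reviewer=Omar → Omar
row_key=T15: assignee=NULL, reviewer=NULL, fallback_owner=Sven → Sven
row_key=T20: assignee=Xiu → Xiu
row_key=T21: assignee=NULL, reviewer=NULL, fallback_owner=Diego → Diego
row_key=T24: assignee=NULL, reviewer=NULL, fallback_owner=NULL (all NULL) → NULL
row_key=T26: assignee=NULL, reviewer=Lena → Lena
row_key=T34: assignee=NULL, reviewer=Gus → Gus
row_key=T55: assignee=NULL, reviewer=NULL, fallback_owner=Eve → Eve
row_key=T56: assignee=Uma → Uma
row_key=T73: assignee=Alice → Alice
row_key=T77: assignee=NULL, reviewer=Kai → Kai
row_key=T85: assignee=Bob → Bob
row_key=T94: assignee=Priya → Priya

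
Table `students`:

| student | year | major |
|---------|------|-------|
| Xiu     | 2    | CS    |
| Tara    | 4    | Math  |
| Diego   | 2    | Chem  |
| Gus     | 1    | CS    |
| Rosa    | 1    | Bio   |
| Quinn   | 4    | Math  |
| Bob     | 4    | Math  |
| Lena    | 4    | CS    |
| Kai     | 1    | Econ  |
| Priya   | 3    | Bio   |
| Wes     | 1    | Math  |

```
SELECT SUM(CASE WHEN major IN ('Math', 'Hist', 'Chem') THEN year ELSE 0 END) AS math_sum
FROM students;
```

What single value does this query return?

15

student=Xiu: ✗
student=Tara: ✓ → 4
student=Diego: ✓ → 2
student=Gus: ✗
student=Rosa: ✗
student=Quinn: ✓ → 4
student=Bob: ✓ → 4
student=Lena: ✗
student=Kai: ✗
student=Priya: ✗
student=Wes: ✓ → 1
math_sum = 4 + 2 + 4 + 4 + 1 = 15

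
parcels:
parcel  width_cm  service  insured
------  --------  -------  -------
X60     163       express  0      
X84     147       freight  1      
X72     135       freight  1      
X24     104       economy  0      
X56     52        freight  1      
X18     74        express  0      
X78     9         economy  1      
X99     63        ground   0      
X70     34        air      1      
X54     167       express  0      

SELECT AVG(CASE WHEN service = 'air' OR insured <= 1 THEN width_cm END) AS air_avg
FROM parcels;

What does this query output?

parcel=X60: ✓ → 163
parcel=X84: ✓ → 147
parcel=X72: ✓ → 135
parcel=X24: ✓ → 104
parcel=X56: ✓ → 52
parcel=X18: ✓ → 74
parcel=X78: ✓ → 9
parcel=X99: ✓ → 63
parcel=X70: ✓ → 34
parcel=X54: ✓ → 167
air_avg = (163 + 147 + 135 + 104 + 52 + 74 + 9 + 63 + 34 + 167) / 10 = 94.8

94.8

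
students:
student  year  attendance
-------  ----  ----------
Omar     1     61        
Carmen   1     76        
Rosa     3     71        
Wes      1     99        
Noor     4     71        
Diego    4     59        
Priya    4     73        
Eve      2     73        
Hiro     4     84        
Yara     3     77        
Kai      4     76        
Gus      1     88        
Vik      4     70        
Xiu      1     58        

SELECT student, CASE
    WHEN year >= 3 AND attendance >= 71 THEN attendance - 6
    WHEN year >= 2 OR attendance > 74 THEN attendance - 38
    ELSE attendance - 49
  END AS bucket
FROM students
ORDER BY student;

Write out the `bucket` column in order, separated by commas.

student=Carmen: year >= 2 OR attendance > 74 → 38
student=Diego: year >= 2 OR attendance > 74 → 21
student=Eve: year >= 2 OR attendance > 74 → 35
student=Gus: year >= 2 OR attendance > 74 → 50
student=Hiro: year >= 3 AND attendance >= 71 → 78
student=Kai: year >= 3 AND attendance >= 71 → 70
student=Noor: year >= 3 AND attendance >= 71 → 65
student=Omar: ELSE → 12
student=Priya: year >= 3 AND attendance >= 71 → 67
student=Rosa: year >= 3 AND attendance >= 71 → 65
student=Vik: year >= 2 OR attendance > 74 → 32
student=Wes: year >= 2 OR attendance > 74 → 61
student=Xiu: ELSE → 9
student=Yara: year >= 3 AND attendance >= 71 → 71

38, 21, 35, 50, 78, 70, 65, 12, 67, 65, 32, 61, 9, 71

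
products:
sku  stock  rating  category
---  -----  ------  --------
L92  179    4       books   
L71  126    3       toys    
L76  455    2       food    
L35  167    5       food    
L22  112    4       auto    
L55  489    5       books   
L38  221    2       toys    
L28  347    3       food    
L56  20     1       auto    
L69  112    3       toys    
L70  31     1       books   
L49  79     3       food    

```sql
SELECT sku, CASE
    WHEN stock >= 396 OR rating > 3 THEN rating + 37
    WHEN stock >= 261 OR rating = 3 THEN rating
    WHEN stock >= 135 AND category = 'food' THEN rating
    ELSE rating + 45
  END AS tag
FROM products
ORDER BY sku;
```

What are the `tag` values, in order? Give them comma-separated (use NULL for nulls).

41, 3, 42, 47, 3, 42, 46, 3, 46, 3, 39, 41

sku=L22: stock >= 396 OR rating > 3 → 41
sku=L28: stock >= 261 OR rating = 3 → 3
sku=L35: stock >= 396 OR rating > 3 → 42
sku=L38: ELSE → 47
sku=L49: stock >= 261 OR rating = 3 → 3
sku=L55: stock >= 396 OR rating > 3 → 42
sku=L56: ELSE → 46
sku=L69: stock >= 261 OR rating = 3 → 3
sku=L70: ELSE → 46
sku=L71: stock >= 261 OR rating = 3 → 3
sku=L76: stock >= 396 OR rating > 3 → 39
sku=L92: stock >= 396 OR rating > 3 → 41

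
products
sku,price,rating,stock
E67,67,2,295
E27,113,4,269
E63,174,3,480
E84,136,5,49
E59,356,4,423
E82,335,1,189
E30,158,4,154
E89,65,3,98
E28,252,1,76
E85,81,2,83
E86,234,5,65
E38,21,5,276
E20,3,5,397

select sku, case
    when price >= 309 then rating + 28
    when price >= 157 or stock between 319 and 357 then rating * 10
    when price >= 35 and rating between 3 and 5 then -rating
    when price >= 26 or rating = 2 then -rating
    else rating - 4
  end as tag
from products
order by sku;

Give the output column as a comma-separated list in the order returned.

1, -4, 10, 40, 1, 32, 30, -2, 29, -5, -2, 50, -3

sku=E20: ELSE → 1
sku=E27: price >= 35 and rating between 3 and 5 → -4
sku=E28: price >= 157 or stock between 319 and 357 → 10
sku=E30: price >= 157 or stock between 319 and 357 → 40
sku=E38: ELSE → 1
sku=E59: price >= 309 → 32
sku=E63: price >= 157 or stock between 319 and 357 → 30
sku=E67: price >= 26 or rating = 2 → -2
sku=E82: price >= 309 → 29
sku=E84: price >= 35 and rating between 3 and 5 → -5
sku=E85: price >= 26 or rating = 2 → -2
sku=E86: price >= 157 or stock between 319 and 357 → 50
sku=E89: price >= 35 and rating between 3 and 5 → -3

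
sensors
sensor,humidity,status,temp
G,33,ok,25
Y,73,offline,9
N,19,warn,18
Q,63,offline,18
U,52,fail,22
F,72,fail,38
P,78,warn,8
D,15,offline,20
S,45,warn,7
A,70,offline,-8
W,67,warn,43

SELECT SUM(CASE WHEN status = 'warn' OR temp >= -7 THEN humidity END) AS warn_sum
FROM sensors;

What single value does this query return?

517

sensor=G: ✓ → 33
sensor=Y: ✓ → 73
sensor=N: ✓ → 19
sensor=Q: ✓ → 63
sensor=U: ✓ → 52
sensor=F: ✓ → 72
sensor=P: ✓ → 78
sensor=D: ✓ → 15
sensor=S: ✓ → 45
sensor=A: ✗
sensor=W: ✓ → 67
warn_sum = 33 + 73 + 19 + 63 + 52 + 72 + 78 + 15 + 45 + 67 = 517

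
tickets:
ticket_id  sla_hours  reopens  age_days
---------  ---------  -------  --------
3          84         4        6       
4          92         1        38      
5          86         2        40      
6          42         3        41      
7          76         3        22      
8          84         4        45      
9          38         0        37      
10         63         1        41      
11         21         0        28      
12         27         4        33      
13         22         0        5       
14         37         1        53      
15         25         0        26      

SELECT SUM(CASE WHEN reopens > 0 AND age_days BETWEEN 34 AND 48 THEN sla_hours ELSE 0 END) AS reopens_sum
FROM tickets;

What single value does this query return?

367

ticket_id=3: ✗
ticket_id=4: ✓ → 92
ticket_id=5: ✓ → 86
ticket_id=6: ✓ → 42
ticket_id=7: ✗
ticket_id=8: ✓ → 84
ticket_id=9: ✗
ticket_id=10: ✓ → 63
ticket_id=11: ✗
ticket_id=12: ✗
ticket_id=13: ✗
ticket_id=14: ✗
ticket_id=15: ✗
reopens_sum = 92 + 86 + 42 + 84 + 63 = 367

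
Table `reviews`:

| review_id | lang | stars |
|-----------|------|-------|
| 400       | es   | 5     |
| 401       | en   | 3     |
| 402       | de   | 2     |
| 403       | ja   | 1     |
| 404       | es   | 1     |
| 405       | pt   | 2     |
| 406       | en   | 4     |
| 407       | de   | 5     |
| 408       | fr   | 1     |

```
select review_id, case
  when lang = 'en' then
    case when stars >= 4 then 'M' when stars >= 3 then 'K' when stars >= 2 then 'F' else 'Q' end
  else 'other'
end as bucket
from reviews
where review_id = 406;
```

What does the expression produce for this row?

M

review_id = 406: lang=en, stars=4.
lang='en' → inner[stars >= 4] → M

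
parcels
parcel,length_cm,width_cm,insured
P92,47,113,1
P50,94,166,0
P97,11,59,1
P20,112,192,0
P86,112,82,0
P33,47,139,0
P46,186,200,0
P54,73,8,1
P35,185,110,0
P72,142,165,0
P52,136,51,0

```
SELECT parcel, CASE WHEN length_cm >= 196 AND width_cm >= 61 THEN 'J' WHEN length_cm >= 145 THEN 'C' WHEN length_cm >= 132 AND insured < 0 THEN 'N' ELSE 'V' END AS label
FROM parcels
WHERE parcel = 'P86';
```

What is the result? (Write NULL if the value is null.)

parcel = P86: length_cm=112, width_cm=82, insured=0.
length_cm >= 196 AND width_cm >= 61 → false
length_cm >= 145 → false
length_cm >= 132 AND insured < 0 → false
No prior WHEN matched → ELSE → V

V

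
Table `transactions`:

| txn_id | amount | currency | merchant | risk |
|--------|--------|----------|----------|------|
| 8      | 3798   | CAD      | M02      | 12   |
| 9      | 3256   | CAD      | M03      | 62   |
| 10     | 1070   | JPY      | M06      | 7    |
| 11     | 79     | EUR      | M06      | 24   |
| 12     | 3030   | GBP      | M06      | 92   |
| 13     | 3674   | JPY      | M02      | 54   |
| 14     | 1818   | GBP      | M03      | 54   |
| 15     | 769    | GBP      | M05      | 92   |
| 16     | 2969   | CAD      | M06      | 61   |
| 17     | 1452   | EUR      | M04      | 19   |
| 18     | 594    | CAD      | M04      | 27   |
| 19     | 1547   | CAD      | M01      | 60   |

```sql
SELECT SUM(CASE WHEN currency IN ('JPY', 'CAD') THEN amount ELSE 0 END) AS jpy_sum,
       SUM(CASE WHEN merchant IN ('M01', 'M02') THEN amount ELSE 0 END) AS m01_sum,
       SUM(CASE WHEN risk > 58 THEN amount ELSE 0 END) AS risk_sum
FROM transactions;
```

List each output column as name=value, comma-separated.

jpy_sum=16908, m01_sum=9019, risk_sum=11571

[jpy_sum: currency IN ('JPY', 'CAD')]
txn_id=8: ✓ → 3798
txn_id=9: ✓ → 3256
txn_id=10: ✓ → 1070
txn_id=11: ✗
txn_id=12: ✗
txn_id=13: ✓ → 3674
txn_id=14: ✗
txn_id=15: ✗
txn_id=16: ✓ → 2969
txn_id=17: ✗
txn_id=18: ✓ → 594
txn_id=19: ✓ → 1547
jpy_sum = 3798 + 3256 + 1070 + 3674 + 2969 + 594 + 1547 = 16908
—
[m01_sum: merchant IN ('M01', 'M02')]
txn_id=8: ✓ → 3798
txn_id=9: ✗
txn_id=10: ✗
txn_id=11: ✗
txn_id=12: ✗
txn_id=13: ✓ → 3674
txn_id=14: ✗
txn_id=15: ✗
txn_id=16: ✗
txn_id=17: ✗
txn_id=18: ✗
txn_id=19: ✓ → 1547
m01_sum = 3798 + 3674 + 1547 = 9019
—
[risk_sum: risk > 58]
txn_id=8: ✗
txn_id=9: ✓ → 3256
txn_id=10: ✗
txn_id=11: ✗
txn_id=12: ✓ → 3030
txn_id=13: ✗
txn_id=14: ✗
txn_id=15: ✓ → 769
txn_id=16: ✓ → 2969
txn_id=17: ✗
txn_id=18: ✗
txn_id=19: ✓ → 1547
risk_sum = 3256 + 3030 + 769 + 2969 + 1547 = 11571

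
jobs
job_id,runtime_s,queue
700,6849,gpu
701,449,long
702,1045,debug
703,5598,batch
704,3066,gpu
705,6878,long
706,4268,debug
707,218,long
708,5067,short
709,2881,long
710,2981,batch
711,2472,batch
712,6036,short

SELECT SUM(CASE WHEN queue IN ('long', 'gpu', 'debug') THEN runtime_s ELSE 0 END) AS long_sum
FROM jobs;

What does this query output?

25654

job_id=700: ✓ → 6849
job_id=701: ✓ → 449
job_id=702: ✓ → 1045
job_id=703: ✗
job_id=704: ✓ → 3066
job_id=705: ✓ → 6878
job_id=706: ✓ → 4268
job_id=707: ✓ → 218
job_id=708: ✗
job_id=709: ✓ → 2881
job_id=710: ✗
job_id=711: ✗
job_id=712: ✗
long_sum = 6849 + 449 + 1045 + 3066 + 6878 + 4268 + 218 + 2881 = 25654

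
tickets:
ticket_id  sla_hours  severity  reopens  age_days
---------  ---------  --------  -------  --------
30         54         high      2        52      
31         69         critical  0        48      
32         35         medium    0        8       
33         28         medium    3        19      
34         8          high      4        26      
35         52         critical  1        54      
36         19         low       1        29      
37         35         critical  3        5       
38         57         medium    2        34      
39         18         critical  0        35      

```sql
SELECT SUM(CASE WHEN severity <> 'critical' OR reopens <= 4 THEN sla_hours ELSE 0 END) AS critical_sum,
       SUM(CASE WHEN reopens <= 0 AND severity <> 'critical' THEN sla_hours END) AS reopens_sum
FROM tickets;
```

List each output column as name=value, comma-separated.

[critical_sum: severity <> 'critical' OR reopens <= 4]
ticket_id=30: ✓ → 54
ticket_id=31: ✓ → 69
ticket_id=32: ✓ → 35
ticket_id=33: ✓ → 28
ticket_id=34: ✓ → 8
ticket_id=35: ✓ → 52
ticket_id=36: ✓ → 19
ticket_id=37: ✓ → 35
ticket_id=38: ✓ → 57
ticket_id=39: ✓ → 18
critical_sum = 54 + 69 + 35 + 28 + 8 + 52 + 19 + 35 + 57 + 18 = 375
—
[reopens_sum: reopens <= 0 AND severity <> 'critical']
ticket_id=30: ✗
ticket_id=31: ✗
ticket_id=32: ✓ → 35
ticket_id=33: ✗
ticket_id=34: ✗
ticket_id=35: ✗
ticket_id=36: ✗
ticket_id=37: ✗
ticket_id=38: ✗
ticket_id=39: ✗
reopens_sum = 35

critical_sum=375, reopens_sum=35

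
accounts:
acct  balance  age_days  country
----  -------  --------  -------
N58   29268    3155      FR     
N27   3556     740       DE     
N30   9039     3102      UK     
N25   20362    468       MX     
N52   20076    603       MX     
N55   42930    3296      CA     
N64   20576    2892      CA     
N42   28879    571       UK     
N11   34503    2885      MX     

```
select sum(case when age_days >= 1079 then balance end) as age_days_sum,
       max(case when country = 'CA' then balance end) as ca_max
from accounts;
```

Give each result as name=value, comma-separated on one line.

[age_days_sum: age_days >= 1079]
acct=N58: ✓ → 29268
acct=N27: ✗
acct=N30: ✓ → 9039
acct=N25: ✗
acct=N52: ✗
acct=N55: ✓ → 42930
acct=N64: ✓ → 20576
acct=N42: ✗
acct=N11: ✓ → 34503
age_days_sum = 29268 + 9039 + 42930 + 20576 + 34503 = 136316
—
[ca_max: country = 'CA']
acct=N58: ✗
acct=N27: ✗
acct=N30: ✗
acct=N25: ✗
acct=N52: ✗
acct=N55: ✓ → 42930
acct=N64: ✓ → 20576
acct=N42: ✗
acct=N11: ✗
ca_max = MAX(42930, 20576) = 42930

age_days_sum=136316, ca_max=42930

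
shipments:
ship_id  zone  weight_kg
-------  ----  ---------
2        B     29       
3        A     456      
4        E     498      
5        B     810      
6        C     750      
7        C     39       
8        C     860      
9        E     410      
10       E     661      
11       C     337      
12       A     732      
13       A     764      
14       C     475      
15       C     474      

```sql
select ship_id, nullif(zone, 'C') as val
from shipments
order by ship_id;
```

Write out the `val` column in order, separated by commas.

B, A, E, B, NULL, NULL, NULL, E, E, NULL, A, A, NULL, NULL

ship_id=2: zone=B vs C: differ → B
ship_id=3: zone=A vs C: differ → A
ship_id=4: zone=E vs C: differ → E
ship_id=5: zone=B vs C: differ → B
ship_id=6: zone=C vs C: equal → NULL
ship_id=7: zone=C vs C: equal → NULL
ship_id=8: zone=C vs C: equal → NULL
ship_id=9: zone=E vs C: differ → E
ship_id=10: zone=E vs C: differ → E
ship_id=11: zone=C vs C: equal → NULL
ship_id=12: zone=A vs C: differ → A
ship_id=13: zone=A vs C: differ → A
ship_id=14: zone=C vs C: equal → NULL
ship_id=15: zone=C vs C: equal → NULL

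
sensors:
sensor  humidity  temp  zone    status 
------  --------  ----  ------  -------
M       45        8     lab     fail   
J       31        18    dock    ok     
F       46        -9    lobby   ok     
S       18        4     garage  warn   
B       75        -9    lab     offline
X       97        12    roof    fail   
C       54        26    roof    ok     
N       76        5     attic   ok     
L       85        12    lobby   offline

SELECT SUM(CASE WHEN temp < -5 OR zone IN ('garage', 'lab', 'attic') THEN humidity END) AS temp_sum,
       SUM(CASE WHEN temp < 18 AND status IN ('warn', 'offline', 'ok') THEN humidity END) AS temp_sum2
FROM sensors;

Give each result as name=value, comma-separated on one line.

temp_sum=260, temp_sum2=300

[temp_sum: temp < -5 OR zone IN ('garage', 'lab', 'attic')]
sensor=M: ✓ → 45
sensor=J: ✗
sensor=F: ✓ → 46
sensor=S: ✓ → 18
sensor=B: ✓ → 75
sensor=X: ✗
sensor=C: ✗
sensor=N: ✓ → 76
sensor=L: ✗
temp_sum = 45 + 46 + 18 + 75 + 76 = 260
—
[temp_sum2: temp < 18 AND status IN ('warn', 'offline', 'ok')]
sensor=M: ✗
sensor=J: ✗
sensor=F: ✓ → 46
sensor=S: ✓ → 18
sensor=B: ✓ → 75
sensor=X: ✗
sensor=C: ✗
sensor=N: ✓ → 76
sensor=L: ✓ → 85
temp_sum2 = 46 + 18 + 75 + 76 + 85 = 300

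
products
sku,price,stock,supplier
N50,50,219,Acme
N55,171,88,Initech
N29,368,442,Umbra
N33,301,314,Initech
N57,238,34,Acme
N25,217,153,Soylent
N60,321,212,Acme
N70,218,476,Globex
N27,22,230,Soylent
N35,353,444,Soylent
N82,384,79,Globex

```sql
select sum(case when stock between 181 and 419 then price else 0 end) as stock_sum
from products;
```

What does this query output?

sku=N50: ✓ → 50
sku=N55: ✗
sku=N29: ✗
sku=N33: ✓ → 301
sku=N57: ✗
sku=N25: ✗
sku=N60: ✓ → 321
sku=N70: ✗
sku=N27: ✓ → 22
sku=N35: ✗
sku=N82: ✗
stock_sum = 50 + 301 + 321 + 22 = 694

694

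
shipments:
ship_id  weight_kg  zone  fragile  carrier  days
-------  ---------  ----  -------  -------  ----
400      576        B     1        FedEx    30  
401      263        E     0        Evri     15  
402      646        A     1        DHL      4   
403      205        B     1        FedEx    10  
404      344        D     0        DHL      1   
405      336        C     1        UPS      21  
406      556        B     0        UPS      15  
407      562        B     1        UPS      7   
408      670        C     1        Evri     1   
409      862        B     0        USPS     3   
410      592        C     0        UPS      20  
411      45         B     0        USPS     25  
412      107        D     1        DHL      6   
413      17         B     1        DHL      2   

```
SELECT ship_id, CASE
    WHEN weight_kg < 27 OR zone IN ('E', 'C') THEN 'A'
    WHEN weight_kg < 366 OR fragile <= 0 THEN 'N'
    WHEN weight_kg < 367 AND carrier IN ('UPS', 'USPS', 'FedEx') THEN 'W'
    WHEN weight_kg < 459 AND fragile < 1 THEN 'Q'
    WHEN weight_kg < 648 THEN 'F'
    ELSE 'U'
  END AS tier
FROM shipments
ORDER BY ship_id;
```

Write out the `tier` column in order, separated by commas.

ship_id=400: weight_kg < 648 → F
ship_id=401: weight_kg < 27 OR zone IN ('E', 'C') → A
ship_id=402: weight_kg < 648 → F
ship_id=403: weight_kg < 366 OR fragile <= 0 → N
ship_id=404: weight_kg < 366 OR fragile <= 0 → N
ship_id=405: weight_kg < 27 OR zone IN ('E', 'C') → A
ship_id=406: weight_kg < 366 OR fragile <= 0 → N
ship_id=407: weight_kg < 648 → F
ship_id=408: weight_kg < 27 OR zone IN ('E', 'C') → A
ship_id=409: weight_kg < 366 OR fragile <= 0 → N
ship_id=410: weight_kg < 27 OR zone IN ('E', 'C') → A
ship_id=411: weight_kg < 366 OR fragile <= 0 → N
ship_id=412: weight_kg < 366 OR fragile <= 0 → N
ship_id=413: weight_kg < 27 OR zone IN ('E', 'C') → A

F, A, F, N, N, A, N, F, A, N, A, N, N, A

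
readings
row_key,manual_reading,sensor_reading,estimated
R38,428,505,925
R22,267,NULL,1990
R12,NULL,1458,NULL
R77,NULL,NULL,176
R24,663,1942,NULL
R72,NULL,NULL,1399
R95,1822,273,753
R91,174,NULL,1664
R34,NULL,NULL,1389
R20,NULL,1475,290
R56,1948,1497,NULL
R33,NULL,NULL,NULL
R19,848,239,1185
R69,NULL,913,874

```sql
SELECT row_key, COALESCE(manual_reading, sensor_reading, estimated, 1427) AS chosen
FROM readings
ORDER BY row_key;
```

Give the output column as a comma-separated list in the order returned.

1458, 848, 1475, 267, 663, 1427, 1389, 428, 1948, 913, 1399, 176, 174, 1822

row_key=R12: manual_reading=NULL, sensor_reading=1458 → 1458
row_key=R19: manual_reading=848 → 848
row_key=R20: manual_reading=NULL, sensor_reading=1475 → 1475
row_key=R22: manual_reading=267 → 267
row_key=R24: manual_reading=663 → 663
row_key=R33: manual_reading=NULL, sensor_reading=NULL, estimated=NULL, → literal 1427 → 1427
row_key=R34: manual_reading=NULL, sensor_reading=NULL, estimated=1389 → 1389
row_key=R38: manual_reading=428 → 428
row_key=R56: manual_reading=1948 → 1948
row_key=R69: manual_reading=NULL, sensor_reading=913 → 913
row_key=R72: manual_reading=NULL, sensor_reading=NULL, estimated=1399 → 1399
row_key=R77: manual_reading=NULL, sensor_reading=NULL, estimated=176 → 176
row_key=R91: manual_reading=174 → 174
row_key=R95: manual_reading=1822 → 1822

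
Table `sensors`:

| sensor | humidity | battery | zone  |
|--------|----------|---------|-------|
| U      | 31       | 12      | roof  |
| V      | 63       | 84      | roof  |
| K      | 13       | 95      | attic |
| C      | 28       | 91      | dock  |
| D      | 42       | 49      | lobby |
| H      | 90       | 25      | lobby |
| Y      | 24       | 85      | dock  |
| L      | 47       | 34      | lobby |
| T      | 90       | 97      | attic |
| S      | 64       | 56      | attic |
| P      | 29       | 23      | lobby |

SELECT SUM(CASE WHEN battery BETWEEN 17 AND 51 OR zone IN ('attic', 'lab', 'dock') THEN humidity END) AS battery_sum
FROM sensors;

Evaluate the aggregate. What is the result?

sensor=U: ✗
sensor=V: ✗
sensor=K: ✓ → 13
sensor=C: ✓ → 28
sensor=D: ✓ → 42
sensor=H: ✓ → 90
sensor=Y: ✓ → 24
sensor=L: ✓ → 47
sensor=T: ✓ → 90
sensor=S: ✓ → 64
sensor=P: ✓ → 29
battery_sum = 13 + 28 + 42 + 90 + 24 + 47 + 90 + 64 + 29 = 427

427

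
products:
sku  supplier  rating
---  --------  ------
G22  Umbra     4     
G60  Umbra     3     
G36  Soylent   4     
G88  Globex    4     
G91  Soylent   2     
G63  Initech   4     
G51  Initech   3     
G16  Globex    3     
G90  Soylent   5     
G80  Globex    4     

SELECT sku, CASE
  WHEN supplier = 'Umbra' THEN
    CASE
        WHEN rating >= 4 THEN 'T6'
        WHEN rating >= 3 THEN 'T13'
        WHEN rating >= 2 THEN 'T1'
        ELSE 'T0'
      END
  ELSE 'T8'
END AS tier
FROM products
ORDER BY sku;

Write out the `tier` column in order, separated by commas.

sku=G16: supplier='Globex' → outer ELSE → T8
sku=G22: supplier='Umbra' → inner[rating >= 4] → T6
sku=G36: supplier='Soylent' → outer ELSE → T8
sku=G51: supplier='Initech' → outer ELSE → T8
sku=G60: supplier='Umbra' → inner[rating >= 3] → T13
sku=G63: supplier='Initech' → outer ELSE → T8
sku=G80: supplier='Globex' → outer ELSE → T8
sku=G88: supplier='Globex' → outer ELSE → T8
sku=G90: supplier='Soylent' → outer ELSE → T8
sku=G91: supplier='Soylent' → outer ELSE → T8

T8, T6, T8, T8, T13, T8, T8, T8, T8, T8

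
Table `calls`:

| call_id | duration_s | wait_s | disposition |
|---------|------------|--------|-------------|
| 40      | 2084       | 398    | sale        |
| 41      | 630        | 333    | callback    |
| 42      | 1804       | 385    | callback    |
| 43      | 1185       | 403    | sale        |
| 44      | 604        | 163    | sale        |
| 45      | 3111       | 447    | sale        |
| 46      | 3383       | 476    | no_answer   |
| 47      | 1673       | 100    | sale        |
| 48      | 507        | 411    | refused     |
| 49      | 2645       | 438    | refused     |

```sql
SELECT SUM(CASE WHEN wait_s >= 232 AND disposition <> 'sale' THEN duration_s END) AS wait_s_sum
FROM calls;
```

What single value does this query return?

call_id=40: ✗
call_id=41: ✓ → 630
call_id=42: ✓ → 1804
call_id=43: ✗
call_id=44: ✗
call_id=45: ✗
call_id=46: ✓ → 3383
call_id=47: ✗
call_id=48: ✓ → 507
call_id=49: ✓ → 2645
wait_s_sum = 630 + 1804 + 3383 + 507 + 2645 = 8969

8969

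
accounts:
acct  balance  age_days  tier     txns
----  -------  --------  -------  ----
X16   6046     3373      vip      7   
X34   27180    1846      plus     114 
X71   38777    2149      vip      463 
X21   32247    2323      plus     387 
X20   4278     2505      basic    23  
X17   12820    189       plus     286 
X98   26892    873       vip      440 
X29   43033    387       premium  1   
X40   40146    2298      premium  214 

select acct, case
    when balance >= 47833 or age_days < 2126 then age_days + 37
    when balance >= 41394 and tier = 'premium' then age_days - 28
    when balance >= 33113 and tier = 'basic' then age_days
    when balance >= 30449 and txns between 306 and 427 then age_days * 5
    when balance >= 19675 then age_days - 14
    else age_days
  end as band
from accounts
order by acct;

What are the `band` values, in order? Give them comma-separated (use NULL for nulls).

3373, 226, 2505, 11615, 424, 1883, 2284, 2135, 910

acct=X16: ELSE → 3373
acct=X17: balance >= 47833 or age_days < 2126 → 226
acct=X20: ELSE → 2505
acct=X21: balance >= 30449 and txns between 306 and 427 → 11615
acct=X29: balance >= 47833 or age_days < 2126 → 424
acct=X34: balance >= 47833 or age_days < 2126 → 1883
acct=X40: balance >= 19675 → 2284
acct=X71: balance >= 19675 → 2135
acct=X98: balance >= 47833 or age_days < 2126 → 910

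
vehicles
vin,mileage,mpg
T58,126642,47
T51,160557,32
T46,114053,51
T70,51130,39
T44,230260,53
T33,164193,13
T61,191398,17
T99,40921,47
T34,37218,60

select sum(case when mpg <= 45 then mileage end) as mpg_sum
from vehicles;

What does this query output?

567278

vin=T58: ✗
vin=T51: ✓ → 160557
vin=T46: ✗
vin=T70: ✓ → 51130
vin=T44: ✗
vin=T33: ✓ → 164193
vin=T61: ✓ → 191398
vin=T99: ✗
vin=T34: ✗
mpg_sum = 160557 + 51130 + 164193 + 191398 = 567278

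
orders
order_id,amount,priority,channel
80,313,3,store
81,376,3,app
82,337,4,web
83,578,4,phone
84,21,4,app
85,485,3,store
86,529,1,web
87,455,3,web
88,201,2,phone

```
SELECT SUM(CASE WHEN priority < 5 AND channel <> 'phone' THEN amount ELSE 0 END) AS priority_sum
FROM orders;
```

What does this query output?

order_id=80: ✓ → 313
order_id=81: ✓ → 376
order_id=82: ✓ → 337
order_id=83: ✗
order_id=84: ✓ → 21
order_id=85: ✓ → 485
order_id=86: ✓ → 529
order_id=87: ✓ → 455
order_id=88: ✗
priority_sum = 313 + 376 + 337 + 21 + 485 + 529 + 455 = 2516

2516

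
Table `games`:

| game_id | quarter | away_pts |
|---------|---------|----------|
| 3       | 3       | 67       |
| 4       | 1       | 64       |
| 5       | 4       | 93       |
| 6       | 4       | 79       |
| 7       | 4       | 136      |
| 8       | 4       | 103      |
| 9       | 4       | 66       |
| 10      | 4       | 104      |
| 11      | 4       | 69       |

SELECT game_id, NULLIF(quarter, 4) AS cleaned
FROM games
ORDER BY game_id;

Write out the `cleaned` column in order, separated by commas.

3, 1, NULL, NULL, NULL, NULL, NULL, NULL, NULL

game_id=3: quarter=3 vs 4: differ → 3
game_id=4: quarter=1 vs 4: differ → 1
game_id=5: quarter=4 vs 4: equal → NULL
game_id=6: quarter=4 vs 4: equal → NULL
game_id=7: quarter=4 vs 4: equal → NULL
game_id=8: quarter=4 vs 4: equal → NULL
game_id=9: quarter=4 vs 4: equal → NULL
game_id=10: quarter=4 vs 4: equal → NULL
game_id=11: quarter=4 vs 4: equal → NULL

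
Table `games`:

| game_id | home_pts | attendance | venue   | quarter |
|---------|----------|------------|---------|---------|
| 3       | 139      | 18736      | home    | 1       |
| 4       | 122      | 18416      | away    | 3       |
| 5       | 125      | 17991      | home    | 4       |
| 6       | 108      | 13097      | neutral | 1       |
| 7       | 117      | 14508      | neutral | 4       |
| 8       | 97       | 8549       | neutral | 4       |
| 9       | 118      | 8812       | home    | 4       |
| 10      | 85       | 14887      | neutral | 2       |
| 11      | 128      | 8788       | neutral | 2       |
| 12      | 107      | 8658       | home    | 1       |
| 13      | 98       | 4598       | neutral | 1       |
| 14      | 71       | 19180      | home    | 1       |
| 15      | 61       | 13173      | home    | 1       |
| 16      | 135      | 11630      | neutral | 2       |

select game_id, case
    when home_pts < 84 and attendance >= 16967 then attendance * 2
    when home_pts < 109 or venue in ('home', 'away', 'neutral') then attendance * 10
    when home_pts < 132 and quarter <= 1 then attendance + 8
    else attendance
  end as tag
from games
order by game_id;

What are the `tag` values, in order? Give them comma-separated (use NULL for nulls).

game_id=3: home_pts < 109 or venue in ('home', 'away', 'neutral') → 187360
game_id=4: home_pts < 109 or venue in ('home', 'away', 'neutral') → 184160
game_id=5: home_pts < 109 or venue in ('home', 'away', 'neutral') → 179910
game_id=6: home_pts < 109 or venue in ('home', 'away', 'neutral') → 130970
game_id=7: home_pts < 109 or venue in ('home', 'away', 'neutral') → 145080
game_id=8: home_pts < 109 or venue in ('home', 'away', 'neutral') → 85490
game_id=9: home_pts < 109 or venue in ('home', 'away', 'neutral') → 88120
game_id=10: home_pts < 109 or venue in ('home', 'away', 'neutral') → 148870
game_id=11: home_pts < 109 or venue in ('home', 'away', 'neutral') → 87880
game_id=12: home_pts < 109 or venue in ('home', 'away', 'neutral') → 86580
game_id=13: home_pts < 109 or venue in ('home', 'away', 'neutral') → 45980
game_id=14: home_pts < 84 and attendance >= 16967 → 38360
game_id=15: home_pts < 109 or venue in ('home', 'away', 'neutral') → 131730
game_id=16: home_pts < 109 or venue in ('home', 'away', 'neutral') → 116300

187360, 184160, 179910, 130970, 145080, 85490, 88120, 148870, 87880, 86580, 45980, 38360, 131730, 116300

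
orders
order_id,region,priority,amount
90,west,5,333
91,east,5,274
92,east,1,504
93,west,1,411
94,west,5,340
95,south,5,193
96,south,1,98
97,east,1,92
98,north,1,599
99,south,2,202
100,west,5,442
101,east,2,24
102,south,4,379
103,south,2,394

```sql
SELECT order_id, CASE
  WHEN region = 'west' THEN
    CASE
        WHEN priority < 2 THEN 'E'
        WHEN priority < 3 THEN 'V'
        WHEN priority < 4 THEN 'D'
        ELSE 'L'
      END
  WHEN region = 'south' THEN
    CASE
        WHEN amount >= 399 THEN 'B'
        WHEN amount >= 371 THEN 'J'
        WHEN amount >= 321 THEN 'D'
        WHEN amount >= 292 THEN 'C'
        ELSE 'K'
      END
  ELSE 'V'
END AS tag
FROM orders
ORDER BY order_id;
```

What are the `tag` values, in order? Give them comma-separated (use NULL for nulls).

L, V, V, E, L, K, K, V, V, K, L, V, J, J

order_id=90: region='west' → inner[ELSE] → L
order_id=91: region='east' → outer ELSE → V
order_id=92: region='east' → outer ELSE → V
order_id=93: region='west' → inner[priority < 2] → E
order_id=94: region='west' → inner[ELSE] → L
order_id=95: region='south' → inner[ELSE] → K
order_id=96: region='south' → inner[ELSE] → K
order_id=97: region='east' → outer ELSE → V
order_id=98: region='north' → outer ELSE → V
order_id=99: region='south' → inner[ELSE] → K
order_id=100: region='west' → inner[ELSE] → L
order_id=101: region='east' → outer ELSE → V
order_id=102: region='south' → inner[amount >= 371] → J
order_id=103: region='south' → inner[amount >= 371] → J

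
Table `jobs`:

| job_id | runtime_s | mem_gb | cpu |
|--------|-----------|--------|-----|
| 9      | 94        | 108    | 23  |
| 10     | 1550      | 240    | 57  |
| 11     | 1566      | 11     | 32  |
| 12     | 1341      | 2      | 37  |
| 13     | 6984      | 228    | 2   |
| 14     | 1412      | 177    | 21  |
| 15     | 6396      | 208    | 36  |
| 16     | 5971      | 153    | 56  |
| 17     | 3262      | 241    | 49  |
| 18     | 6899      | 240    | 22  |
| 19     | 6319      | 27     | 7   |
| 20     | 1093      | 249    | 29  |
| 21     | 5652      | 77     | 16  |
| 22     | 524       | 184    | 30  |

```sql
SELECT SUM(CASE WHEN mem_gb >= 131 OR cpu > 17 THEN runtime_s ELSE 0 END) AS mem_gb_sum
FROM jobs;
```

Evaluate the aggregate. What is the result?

37092

job_id=9: ✓ → 94
job_id=10: ✓ → 1550
job_id=11: ✓ → 1566
job_id=12: ✓ → 1341
job_id=13: ✓ → 6984
job_id=14: ✓ → 1412
job_id=15: ✓ → 6396
job_id=16: ✓ → 5971
job_id=17: ✓ → 3262
job_id=18: ✓ → 6899
job_id=19: ✗
job_id=20: ✓ → 1093
job_id=21: ✗
job_id=22: ✓ → 524
mem_gb_sum = 94 + 1550 + 1566 + 1341 + 6984 + 1412 + 6396 + 5971 + 3262 + 6899 + 1093 + 524 = 37092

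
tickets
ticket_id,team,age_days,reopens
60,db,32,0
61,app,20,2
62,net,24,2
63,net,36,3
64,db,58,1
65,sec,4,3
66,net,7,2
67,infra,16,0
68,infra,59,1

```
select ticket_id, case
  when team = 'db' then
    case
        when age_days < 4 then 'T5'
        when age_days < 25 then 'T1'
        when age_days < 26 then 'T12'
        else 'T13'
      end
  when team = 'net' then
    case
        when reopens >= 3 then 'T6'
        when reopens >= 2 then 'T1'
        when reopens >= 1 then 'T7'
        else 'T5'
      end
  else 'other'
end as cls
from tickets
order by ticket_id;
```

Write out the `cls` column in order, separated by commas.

ticket_id=60: team='db' → inner[ELSE] → T13
ticket_id=61: team='app' → outer ELSE → other
ticket_id=62: team='net' → inner[reopens >= 2] → T1
ticket_id=63: team='net' → inner[reopens >= 3] → T6
ticket_id=64: team='db' → inner[ELSE] → T13
ticket_id=65: team='sec' → outer ELSE → other
ticket_id=66: team='net' → inner[reopens >= 2] → T1
ticket_id=67: team='infra' → outer ELSE → other
ticket_id=68: team='infra' → outer ELSE → other

T13, other, T1, T6, T13, other, T1, other, other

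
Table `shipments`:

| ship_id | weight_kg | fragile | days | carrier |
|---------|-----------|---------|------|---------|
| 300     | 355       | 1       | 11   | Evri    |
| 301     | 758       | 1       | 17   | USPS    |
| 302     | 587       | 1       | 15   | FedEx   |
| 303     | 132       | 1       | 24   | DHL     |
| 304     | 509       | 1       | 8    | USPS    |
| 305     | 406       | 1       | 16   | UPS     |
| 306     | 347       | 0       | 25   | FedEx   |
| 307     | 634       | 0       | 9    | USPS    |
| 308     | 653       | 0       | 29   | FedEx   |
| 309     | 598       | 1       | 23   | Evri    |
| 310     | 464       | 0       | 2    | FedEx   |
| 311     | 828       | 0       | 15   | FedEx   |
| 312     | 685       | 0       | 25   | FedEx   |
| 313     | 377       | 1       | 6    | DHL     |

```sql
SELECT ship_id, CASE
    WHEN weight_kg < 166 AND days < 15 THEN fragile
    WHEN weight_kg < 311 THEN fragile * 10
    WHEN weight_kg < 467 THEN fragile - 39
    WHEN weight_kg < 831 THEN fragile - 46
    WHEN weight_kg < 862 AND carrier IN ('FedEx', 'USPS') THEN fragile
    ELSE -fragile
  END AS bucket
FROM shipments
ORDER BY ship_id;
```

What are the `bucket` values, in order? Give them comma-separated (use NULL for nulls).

ship_id=300: weight_kg < 467 → -38
ship_id=301: weight_kg < 831 → -45
ship_id=302: weight_kg < 831 → -45
ship_id=303: weight_kg < 311 → 10
ship_id=304: weight_kg < 831 → -45
ship_id=305: weight_kg < 467 → -38
ship_id=306: weight_kg < 467 → -39
ship_id=307: weight_kg < 831 → -46
ship_id=308: weight_kg < 831 → -46
ship_id=309: weight_kg < 831 → -45
ship_id=310: weight_kg < 467 → -39
ship_id=311: weight_kg < 831 → -46
ship_id=312: weight_kg < 831 → -46
ship_id=313: weight_kg < 467 → -38

-38, -45, -45, 10, -45, -38, -39, -46, -46, -45, -39, -46, -46, -38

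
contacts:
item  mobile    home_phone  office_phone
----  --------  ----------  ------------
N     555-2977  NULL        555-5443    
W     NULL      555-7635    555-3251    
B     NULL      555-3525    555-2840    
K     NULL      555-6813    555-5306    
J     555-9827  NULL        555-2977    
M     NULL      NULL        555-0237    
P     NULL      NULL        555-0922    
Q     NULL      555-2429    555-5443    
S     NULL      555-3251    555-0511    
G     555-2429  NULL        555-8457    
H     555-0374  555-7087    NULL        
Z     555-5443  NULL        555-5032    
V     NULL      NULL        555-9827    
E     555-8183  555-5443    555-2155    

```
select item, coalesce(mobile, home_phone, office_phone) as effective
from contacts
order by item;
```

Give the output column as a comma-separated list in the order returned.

item=B: mobile=NULL, home_phone=555-3525 → 555-3525
item=E: mobile=555-8183 → 555-8183
item=G: mobile=555-2429 → 555-2429
item=H: mobile=555-0374 → 555-0374
item=J: mobile=555-9827 → 555-9827
item=K: mobile=NULL, home_phone=555-6813 → 555-6813
item=M: mobile=NULL, home_phone=NULL, office_phone=555-0237 → 555-0237
item=N: mobile=555-2977 → 555-2977
item=P: mobile=NULL, home_phone=NULL, office_phone=555-0922 → 555-0922
item=Q: mobile=NULL, home_phone=555-2429 → 555-2429
item=S: mobile=NULL, home_phone=555-3251 → 555-3251
item=V: mobile=NULL, home_phone=NULL, office_phone=555-9827 → 555-9827
item=W: mobile=NULL, home_phone=555-7635 → 555-7635
item=Z: mobile=555-5443 → 555-5443

555-3525, 555-8183, 555-2429, 555-0374, 555-9827, 555-6813, 555-0237, 555-2977, 555-0922, 555-2429, 555-3251, 555-9827, 555-7635, 555-5443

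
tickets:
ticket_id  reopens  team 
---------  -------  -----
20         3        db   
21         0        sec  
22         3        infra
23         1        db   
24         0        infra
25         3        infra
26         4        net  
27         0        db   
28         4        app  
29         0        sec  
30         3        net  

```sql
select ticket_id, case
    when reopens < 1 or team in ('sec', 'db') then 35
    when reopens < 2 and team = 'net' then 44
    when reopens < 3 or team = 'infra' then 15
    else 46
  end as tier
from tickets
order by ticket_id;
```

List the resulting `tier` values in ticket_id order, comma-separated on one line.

35, 35, 15, 35, 35, 15, 46, 35, 46, 35, 46

ticket_id=20: reopens < 1 or team in ('sec', 'db') → 35
ticket_id=21: reopens < 1 or team in ('sec', 'db') → 35
ticket_id=22: reopens < 3 or team = 'infra' → 15
ticket_id=23: reopens < 1 or team in ('sec', 'db') → 35
ticket_id=24: reopens < 1 or team in ('sec', 'db') → 35
ticket_id=25: reopens < 3 or team = 'infra' → 15
ticket_id=26: ELSE → 46
ticket_id=27: reopens < 1 or team in ('sec', 'db') → 35
ticket_id=28: ELSE → 46
ticket_id=29: reopens < 1 or team in ('sec', 'db') → 35
ticket_id=30: ELSE → 46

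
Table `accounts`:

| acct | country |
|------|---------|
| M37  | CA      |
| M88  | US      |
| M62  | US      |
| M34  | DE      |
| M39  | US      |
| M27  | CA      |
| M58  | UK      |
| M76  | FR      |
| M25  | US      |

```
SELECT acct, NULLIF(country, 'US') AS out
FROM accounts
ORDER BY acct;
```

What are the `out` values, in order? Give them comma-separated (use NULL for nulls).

acct=M25: country=US vs US: equal → NULL
acct=M27: country=CA vs US: differ → CA
acct=M34: country=DE vs US: differ → DE
acct=M37: country=CA vs US: differ → CA
acct=M39: country=US vs US: equal → NULL
acct=M58: country=UK vs US: differ → UK
acct=M62: country=US vs US: equal → NULL
acct=M76: country=FR vs US: differ → FR
acct=M88: country=US vs US: equal → NULL

NULL, CA, DE, CA, NULL, UK, NULL, FR, NULL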